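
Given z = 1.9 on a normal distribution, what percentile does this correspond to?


CDF(z) = 0.5 * (1 + erf(z/sqrt(2)))
erf(1.3435) = 0.9426
CDF = 0.9713
Percentile rank = 0.9713 * 100 = 97.13

97.13


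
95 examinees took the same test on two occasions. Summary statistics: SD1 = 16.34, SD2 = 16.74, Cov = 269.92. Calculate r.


r = cov(X,Y) / (SD_X * SD_Y)
r = 269.92 / (16.34 * 16.74)
r = 269.92 / 273.5316
r = 0.9868

0.9868


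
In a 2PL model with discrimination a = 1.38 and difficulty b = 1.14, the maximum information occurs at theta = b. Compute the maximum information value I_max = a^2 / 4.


For 2PL, max info at theta = b = 1.14
I_max = a^2 / 4 = 1.38^2 / 4
= 1.9044 / 4
I_max = 0.4761

0.4761


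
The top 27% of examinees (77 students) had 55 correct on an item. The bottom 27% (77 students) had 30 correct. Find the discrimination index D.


p_upper = 55/77 = 0.7143
p_lower = 30/77 = 0.3896
D = 0.7143 - 0.3896 = 0.3247

0.3247


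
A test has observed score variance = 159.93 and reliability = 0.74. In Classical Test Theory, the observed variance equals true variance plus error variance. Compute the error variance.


var_true = rxx * var_obs = 0.74 * 159.93 = 118.3482
var_error = var_obs - var_true
var_error = 159.93 - 118.3482
var_error = 41.5818

41.5818


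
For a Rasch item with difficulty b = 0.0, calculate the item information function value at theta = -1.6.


P = 1/(1+exp(-(-1.6-0.0))) = 0.168
I = P*(1-P) = 0.168 * 0.832
I = 0.1398

0.1398


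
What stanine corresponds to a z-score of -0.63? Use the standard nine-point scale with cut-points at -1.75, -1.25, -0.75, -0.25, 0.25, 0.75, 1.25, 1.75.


Stanine boundaries: [-1.75, -1.25, -0.75, -0.25, 0.25, 0.75, 1.25, 1.75]
z = -0.63
Check each boundary:
  z >= -1.75 -> could be stanine 2
  z >= -1.25 -> could be stanine 3
  z >= -0.75 -> could be stanine 4
  z < -0.25
  z < 0.25
  z < 0.75
  z < 1.25
  z < 1.75
Highest qualifying boundary gives stanine = 4

4


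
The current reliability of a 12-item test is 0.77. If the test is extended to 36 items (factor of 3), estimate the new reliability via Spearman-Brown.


r_new = (n * rxx) / (1 + (n-1) * rxx)
r_new = (3 * 0.77) / (1 + 2 * 0.77)
r_new = 2.31 / 2.54
r_new = 0.9094

0.9094


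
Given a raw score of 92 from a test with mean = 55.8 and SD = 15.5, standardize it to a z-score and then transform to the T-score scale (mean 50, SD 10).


z = (X - mean) / SD = (92 - 55.8) / 15.5
z = 36.2 / 15.5
z = 2.3355
T-score = T = 50 + 10z
Carry z at full precision (z = 36.2 / 15.5) into the conversion:
T-score = 50 + 10 * (36.2 / 15.5) = 50 + 362 / 15.5
T-score = 50 + 23.3548
T-score = 73.3548

73.3548


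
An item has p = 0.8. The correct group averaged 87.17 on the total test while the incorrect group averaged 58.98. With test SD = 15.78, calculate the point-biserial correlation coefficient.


q = 1 - p = 0.2
rpb = ((M1 - M0) / SD) * sqrt(p * q)
rpb = ((87.17 - 58.98) / 15.78) * sqrt(0.8 * 0.2)
rpb = 0.7146

0.7146


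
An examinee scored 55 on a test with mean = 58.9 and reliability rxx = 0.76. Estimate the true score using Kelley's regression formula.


T_est = rxx * X + (1 - rxx) * mean
T_est = 0.76 * 55 + 0.24 * 58.9
T_est = 41.8 + 14.136
T_est = 55.936

55.936


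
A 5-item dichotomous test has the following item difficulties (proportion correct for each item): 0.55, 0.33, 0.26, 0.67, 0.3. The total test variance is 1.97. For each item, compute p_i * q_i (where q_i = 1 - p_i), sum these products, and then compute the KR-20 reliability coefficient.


For each item, compute p_i * q_i:
  Item 1: 0.55 * 0.45 = 0.2475
  Item 2: 0.33 * 0.67 = 0.2211
  Item 3: 0.26 * 0.74 = 0.1924
  Item 4: 0.67 * 0.33 = 0.2211
  Item 5: 0.3 * 0.7 = 0.21
Sum(p_i * q_i) = 0.2475 + 0.2211 + 0.1924 + 0.2211 + 0.21 = 1.0921
KR-20 = (k/(k-1)) * (1 - Sum(p_i*q_i) / Var_total)
= (5/4) * (1 - 1.0921/1.97)
= 1.25 * 0.4456
KR-20 = 0.557

0.557


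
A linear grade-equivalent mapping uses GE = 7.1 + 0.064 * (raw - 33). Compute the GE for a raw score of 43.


raw - median = 43 - 33 = 10
slope * diff = 0.064 * 10 = 0.64
GE = 7.1 + 0.64
GE = 7.74

7.74


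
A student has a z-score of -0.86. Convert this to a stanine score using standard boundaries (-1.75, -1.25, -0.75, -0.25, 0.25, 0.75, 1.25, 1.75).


Stanine boundaries: [-1.75, -1.25, -0.75, -0.25, 0.25, 0.75, 1.25, 1.75]
z = -0.86
Check each boundary:
  z >= -1.75 -> could be stanine 2
  z >= -1.25 -> could be stanine 3
  z < -0.75
  z < -0.25
  z < 0.25
  z < 0.75
  z < 1.25
  z < 1.75
Highest qualifying boundary gives stanine = 3

3


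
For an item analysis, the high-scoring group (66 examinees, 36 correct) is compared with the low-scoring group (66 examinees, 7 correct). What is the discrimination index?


p_upper = 36/66 = 0.5455
p_lower = 7/66 = 0.1061
D = 0.5455 - 0.1061 = 0.4394

0.4394


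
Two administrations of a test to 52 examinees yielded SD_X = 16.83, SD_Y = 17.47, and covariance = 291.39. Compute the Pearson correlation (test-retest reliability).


r = cov(X,Y) / (SD_X * SD_Y)
r = 291.39 / (16.83 * 17.47)
r = 291.39 / 294.0201
r = 0.9911

0.9911


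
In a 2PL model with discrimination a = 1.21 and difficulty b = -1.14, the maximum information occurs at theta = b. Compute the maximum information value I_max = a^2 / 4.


For 2PL, max info at theta = b = -1.14
I_max = a^2 / 4 = 1.21^2 / 4
= 1.4641 / 4
I_max = 0.366

0.366


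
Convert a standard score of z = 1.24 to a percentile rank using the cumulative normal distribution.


CDF(z) = 0.5 * (1 + erf(z/sqrt(2)))
erf(0.8768) = 0.785
CDF = 0.8925
Percentile rank = 0.8925 * 100 = 89.25

89.25


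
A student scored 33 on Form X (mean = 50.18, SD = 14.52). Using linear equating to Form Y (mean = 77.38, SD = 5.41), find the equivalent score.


slope = SD_Y / SD_X = 5.41 / 14.52 ~ 0.3726
intercept = mean_Y - slope * mean_X = 77.38 - (5.41 / 14.52) * 50.18 ~ 58.6835
Y = slope * X + intercept. To avoid rounding drift from the rounded slope/intercept, evaluate the equivalent form Y = mean_Y + SD_Y * (X - mean_X) / SD_X at full precision:
Y = 77.38 + 5.41 * (33 - 50.18) / 14.52
Y = 77.38 - 5.41 * 17.18 / 14.52
Y = 77.38 - 92.9438 / 14.52
Y = 77.38 - 6.4011
Y = 70.9789

70.9789


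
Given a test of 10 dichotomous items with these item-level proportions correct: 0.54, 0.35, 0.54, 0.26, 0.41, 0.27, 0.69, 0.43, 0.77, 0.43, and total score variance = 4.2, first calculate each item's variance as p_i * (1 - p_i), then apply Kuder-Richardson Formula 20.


For each item, compute p_i * q_i:
  Item 1: 0.54 * 0.46 = 0.2484
  Item 2: 0.35 * 0.65 = 0.2275
  Item 3: 0.54 * 0.46 = 0.2484
  Item 4: 0.26 * 0.74 = 0.1924
  Item 5: 0.41 * 0.59 = 0.2419
  Item 6: 0.27 * 0.73 = 0.1971
  Item 7: 0.69 * 0.31 = 0.2139
  Item 8: 0.43 * 0.57 = 0.2451
  Item 9: 0.77 * 0.23 = 0.1771
  Item 10: 0.43 * 0.57 = 0.2451
Sum(p_i * q_i) = 0.2484 + 0.2275 + 0.2484 + 0.1924 + 0.2419 + 0.1971 + 0.2139 + 0.2451 + 0.1771 + 0.2451 = 2.2369
KR-20 = (k/(k-1)) * (1 - Sum(p_i*q_i) / Var_total)
= (10/9) * (1 - 2.2369/4.2)
= 1.1111 * 0.4674
KR-20 = 0.5193

0.5193


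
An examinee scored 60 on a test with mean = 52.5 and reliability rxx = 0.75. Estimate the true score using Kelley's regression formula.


T_est = rxx * X + (1 - rxx) * mean
T_est = 0.75 * 60 + 0.25 * 52.5
T_est = 45.0 + 13.125
T_est = 58.125

58.125


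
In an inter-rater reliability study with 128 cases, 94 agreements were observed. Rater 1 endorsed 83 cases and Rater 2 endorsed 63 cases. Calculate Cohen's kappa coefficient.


P_o = 94/128 = 0.734375
P_e = (83*63 + 45*65) / 16384 = 0.497681
kappa = (P_o - P_e) / (1 - P_e)
kappa = (0.734375 - 0.497681) / (1 - 0.497681)
kappa = 0.4712

0.4712


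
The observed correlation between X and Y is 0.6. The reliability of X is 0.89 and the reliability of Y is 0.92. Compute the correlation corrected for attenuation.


r_corrected = rxy / sqrt(rxx * ryy)
= 0.6 / sqrt(0.89 * 0.92)
= 0.6 / sqrt(0.8188)
= 0.6 / 0.904876
r_corrected = 0.6631

0.6631


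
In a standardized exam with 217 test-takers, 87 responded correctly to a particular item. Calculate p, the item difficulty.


Item difficulty p = number correct / total examinees
p = 87 / 217
p = 0.4009

0.4009


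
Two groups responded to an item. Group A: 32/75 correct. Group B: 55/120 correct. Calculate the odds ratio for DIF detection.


Odds_A = 32/43 = 0.7442
Odds_B = 55/65 = 0.8462
OR = Odds_A / Odds_B = 0.7442 / 0.8462
Exactly, OR = (32 * 65) / (43 * 55) = 2080 / 2365
OR = 0.8795

0.8795


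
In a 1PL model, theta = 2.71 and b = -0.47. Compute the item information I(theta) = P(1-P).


P = 1/(1+exp(-(2.71--0.47))) = 0.9601
I = P*(1-P) = 0.9601 * 0.0399
I = 0.0383

0.0383


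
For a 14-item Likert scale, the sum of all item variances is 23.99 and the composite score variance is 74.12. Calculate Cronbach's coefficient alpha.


alpha = (k/(k-1)) * (1 - sum(si^2)/s_total^2)
= (14/13) * (1 - 23.99/74.12)
alpha = 0.7284

0.7284


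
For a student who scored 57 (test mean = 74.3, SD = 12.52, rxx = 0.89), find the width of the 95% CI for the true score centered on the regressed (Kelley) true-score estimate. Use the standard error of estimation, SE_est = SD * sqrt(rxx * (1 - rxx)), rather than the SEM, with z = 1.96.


True score estimate = 0.89*57 + 0.11*74.3 = 58.903
SE_est = SD * sqrt(rxx * (1 - rxx)) = 12.52 * sqrt(0.89 * 0.11) = 12.52 * sqrt(0.0979) = 3.91738
CI = T_est +/- z * SE_est, so width = 2 * z * SE_est = 2 * 1.96 * 3.91738
Width = 15.3561

15.3561


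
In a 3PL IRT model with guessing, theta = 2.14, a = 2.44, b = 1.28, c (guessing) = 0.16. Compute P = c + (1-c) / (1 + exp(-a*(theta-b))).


logit = 2.44*(2.14 - 1.28) = 2.0984
P* = 1/(1 + exp(-2.0984)) = 0.8907
P = 0.16 + (1 - 0.16) * 0.8907
P = 0.9082

0.9082


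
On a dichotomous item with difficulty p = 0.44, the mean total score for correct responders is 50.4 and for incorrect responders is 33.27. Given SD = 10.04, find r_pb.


q = 1 - p = 0.56
rpb = ((M1 - M0) / SD) * sqrt(p * q)
rpb = ((50.4 - 33.27) / 10.04) * sqrt(0.44 * 0.56)
rpb = 0.8469

0.8469


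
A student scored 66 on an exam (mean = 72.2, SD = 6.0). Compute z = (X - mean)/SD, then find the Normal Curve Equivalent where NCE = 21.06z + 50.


z = (X - mean) / SD = (66 - 72.2) / 6.0
z = -6.2 / 6.0
z = -1.0333
NCE = NCE = 21.06z + 50
Carry z at full precision (z = -6.2 / 6.0) into the conversion:
NCE = 21.06 * (-6.2 / 6.0) + 50 = -130.572 / 6.0 + 50
NCE = -21.762 + 50
NCE = 28.238

28.238


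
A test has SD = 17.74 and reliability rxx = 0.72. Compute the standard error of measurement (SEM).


SEM = SD * sqrt(1 - rxx)
SEM = 17.74 * sqrt(1 - 0.72)
SEM = 17.74 * sqrt(0.28) = 17.74 * 0.52915
SEM = 9.3871

9.3871


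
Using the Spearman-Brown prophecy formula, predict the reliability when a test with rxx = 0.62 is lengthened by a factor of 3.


r_new = (n * rxx) / (1 + (n-1) * rxx)
r_new = (3 * 0.62) / (1 + 2 * 0.62)
r_new = 1.86 / 2.24
r_new = 0.8304

0.8304


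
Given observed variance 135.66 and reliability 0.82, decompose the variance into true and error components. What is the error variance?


var_true = rxx * var_obs = 0.82 * 135.66 = 111.2412
var_error = var_obs - var_true
var_error = 135.66 - 111.2412
var_error = 24.4188

24.4188


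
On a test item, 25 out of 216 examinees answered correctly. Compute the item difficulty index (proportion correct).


Item difficulty p = number correct / total examinees
p = 25 / 216
p = 0.1157

0.1157


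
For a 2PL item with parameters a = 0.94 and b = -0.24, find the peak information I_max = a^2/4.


For 2PL, max info at theta = b = -0.24
I_max = a^2 / 4 = 0.94^2 / 4
= 0.8836 / 4
I_max = 0.2209

0.2209


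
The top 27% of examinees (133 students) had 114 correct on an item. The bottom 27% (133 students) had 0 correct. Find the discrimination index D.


p_upper = 114/133 = 0.8571
p_lower = 0/133 = 0.0
D = 0.8571 - 0.0 = 0.8571

0.8571


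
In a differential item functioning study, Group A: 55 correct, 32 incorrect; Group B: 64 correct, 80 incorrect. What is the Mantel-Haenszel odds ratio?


Odds_A = 55/32 = 1.7188
Odds_B = 64/80 = 0.8
OR = Odds_A / Odds_B = 1.7188 / 0.8
Exactly, OR = (55 * 80) / (32 * 64) = 4400 / 2048
OR = 2.1484

2.1484


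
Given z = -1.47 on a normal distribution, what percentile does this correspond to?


CDF(z) = 0.5 * (1 + erf(z/sqrt(2)))
erf(-1.0394) = -0.8584
CDF = 0.0708
Percentile rank = 0.0708 * 100 = 7.08

7.08


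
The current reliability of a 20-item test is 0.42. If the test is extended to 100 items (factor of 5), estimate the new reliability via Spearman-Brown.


r_new = (n * rxx) / (1 + (n-1) * rxx)
r_new = (5 * 0.42) / (1 + 4 * 0.42)
r_new = 2.1 / 2.68
r_new = 0.7836

0.7836


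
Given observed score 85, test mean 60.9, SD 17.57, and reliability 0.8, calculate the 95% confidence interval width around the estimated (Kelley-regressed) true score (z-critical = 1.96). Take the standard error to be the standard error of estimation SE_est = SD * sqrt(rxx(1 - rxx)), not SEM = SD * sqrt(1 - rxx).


True score estimate = 0.8*85 + 0.2*60.9 = 80.18
SE_est = SD * sqrt(rxx * (1 - rxx)) = 17.57 * sqrt(0.8 * 0.2) = 17.57 * sqrt(0.16) = 7.028
CI = T_est +/- z * SE_est, so width = 2 * z * SE_est = 2 * 1.96 * 7.028
Width = 27.5498

27.5498


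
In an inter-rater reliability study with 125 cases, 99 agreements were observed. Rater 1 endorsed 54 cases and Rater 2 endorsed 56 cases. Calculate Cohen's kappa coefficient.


P_o = 99/125 = 0.792
P_e = (54*56 + 71*69) / 15625 = 0.507072
kappa = (P_o - P_e) / (1 - P_e)
kappa = (0.792 - 0.507072) / (1 - 0.507072)
kappa = 0.578

0.578


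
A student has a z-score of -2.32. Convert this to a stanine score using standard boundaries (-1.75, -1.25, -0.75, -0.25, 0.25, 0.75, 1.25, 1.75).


Stanine boundaries: [-1.75, -1.25, -0.75, -0.25, 0.25, 0.75, 1.25, 1.75]
z = -2.32
Check each boundary:
  z < -1.75
  z < -1.25
  z < -0.75
  z < -0.25
  z < 0.25
  z < 0.75
  z < 1.25
  z < 1.75
Highest qualifying boundary gives stanine = 1

1


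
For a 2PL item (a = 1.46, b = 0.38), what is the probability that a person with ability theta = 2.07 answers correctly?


a*(theta - b) = 1.46 * (2.07 - 0.38) = 2.4674
exp(-2.4674) = 0.0848
P = 1 / (1 + 0.0848)
P = 0.9218

0.9218


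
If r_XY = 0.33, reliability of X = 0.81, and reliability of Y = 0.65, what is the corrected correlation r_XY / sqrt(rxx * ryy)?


r_corrected = rxy / sqrt(rxx * ryy)
= 0.33 / sqrt(0.81 * 0.65)
= 0.33 / sqrt(0.5265)
= 0.33 / 0.725603
r_corrected = 0.4548

0.4548


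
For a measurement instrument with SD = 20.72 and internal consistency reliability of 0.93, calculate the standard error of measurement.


SEM = SD * sqrt(1 - rxx)
SEM = 20.72 * sqrt(1 - 0.93)
SEM = 20.72 * sqrt(0.07) = 20.72 * 0.264575
SEM = 5.482

5.482


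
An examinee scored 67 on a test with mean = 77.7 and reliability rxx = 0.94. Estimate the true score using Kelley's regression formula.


T_est = rxx * X + (1 - rxx) * mean
T_est = 0.94 * 67 + 0.06 * 77.7
T_est = 62.98 + 4.662
T_est = 67.642

67.642


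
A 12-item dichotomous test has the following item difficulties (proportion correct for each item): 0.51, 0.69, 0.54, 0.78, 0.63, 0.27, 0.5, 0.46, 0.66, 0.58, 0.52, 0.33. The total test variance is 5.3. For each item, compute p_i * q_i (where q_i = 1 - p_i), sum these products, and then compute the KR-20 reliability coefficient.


For each item, compute p_i * q_i:
  Item 1: 0.51 * 0.49 = 0.2499
  Item 2: 0.69 * 0.31 = 0.2139
  Item 3: 0.54 * 0.46 = 0.2484
  Item 4: 0.78 * 0.22 = 0.1716
  Item 5: 0.63 * 0.37 = 0.2331
  Item 6: 0.27 * 0.73 = 0.1971
  Item 7: 0.5 * 0.5 = 0.25
  Item 8: 0.46 * 0.54 = 0.2484
  Item 9: 0.66 * 0.34 = 0.2244
  Item 10: 0.58 * 0.42 = 0.2436
  Item 11: 0.52 * 0.48 = 0.2496
  Item 12: 0.33 * 0.67 = 0.2211
Sum(p_i * q_i) = 0.2499 + 0.2139 + 0.2484 + 0.1716 + 0.2331 + 0.1971 + 0.25 + 0.2484 + 0.2244 + 0.2436 + 0.2496 + 0.2211 = 2.7511
KR-20 = (k/(k-1)) * (1 - Sum(p_i*q_i) / Var_total)
= (12/11) * (1 - 2.7511/5.3)
= 1.0909 * 0.4809
KR-20 = 0.5246

0.5246


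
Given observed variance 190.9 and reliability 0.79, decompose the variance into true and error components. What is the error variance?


var_true = rxx * var_obs = 0.79 * 190.9 = 150.811
var_error = var_obs - var_true
var_error = 190.9 - 150.811
var_error = 40.089

40.089


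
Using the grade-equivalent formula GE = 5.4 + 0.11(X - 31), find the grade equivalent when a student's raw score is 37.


raw - median = 37 - 31 = 6
slope * diff = 0.11 * 6 = 0.66
GE = 5.4 + 0.66
GE = 6.06

6.06


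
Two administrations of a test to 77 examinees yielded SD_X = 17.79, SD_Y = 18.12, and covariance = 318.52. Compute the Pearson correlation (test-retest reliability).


r = cov(X,Y) / (SD_X * SD_Y)
r = 318.52 / (17.79 * 18.12)
r = 318.52 / 322.3548
r = 0.9881

0.9881


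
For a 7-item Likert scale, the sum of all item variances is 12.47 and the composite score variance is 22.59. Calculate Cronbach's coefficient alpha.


alpha = (k/(k-1)) * (1 - sum(si^2)/s_total^2)
= (7/6) * (1 - 12.47/22.59)
alpha = 0.5227

0.5227


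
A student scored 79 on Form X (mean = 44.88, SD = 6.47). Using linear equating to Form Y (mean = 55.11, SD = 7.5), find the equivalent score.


slope = SD_Y / SD_X = 7.5 / 6.47 ~ 1.1592
intercept = mean_Y - slope * mean_X = 55.11 - (7.5 / 6.47) * 44.88 ~ 3.0853
Y = slope * X + intercept. To avoid rounding drift from the rounded slope/intercept, evaluate the equivalent form Y = mean_Y + SD_Y * (X - mean_X) / SD_X at full precision:
Y = 55.11 + 7.5 * (79 - 44.88) / 6.47
Y = 55.11 + 7.5 * 34.12 / 6.47
Y = 55.11 + 255.9 / 6.47
Y = 55.11 + 39.5518
Y = 94.6618

94.6618


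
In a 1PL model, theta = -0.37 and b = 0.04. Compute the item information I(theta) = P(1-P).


P = 1/(1+exp(-(-0.37-0.04))) = 0.3989
I = P*(1-P) = 0.3989 * 0.6011
I = 0.2398

0.2398


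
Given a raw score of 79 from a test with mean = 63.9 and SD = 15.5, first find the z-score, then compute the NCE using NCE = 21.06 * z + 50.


z = (X - mean) / SD = (79 - 63.9) / 15.5
z = 15.1 / 15.5
z = 0.9742
NCE = NCE = 21.06z + 50
Carry z at full precision (z = 15.1 / 15.5) into the conversion:
NCE = 21.06 * (15.1 / 15.5) + 50 = 318.006 / 15.5 + 50
NCE = 20.5165 + 50
NCE = 70.5165

70.5165


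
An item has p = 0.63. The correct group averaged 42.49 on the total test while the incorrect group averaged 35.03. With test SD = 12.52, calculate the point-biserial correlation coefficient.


q = 1 - p = 0.37
rpb = ((M1 - M0) / SD) * sqrt(p * q)
rpb = ((42.49 - 35.03) / 12.52) * sqrt(0.63 * 0.37)
rpb = 0.2877

0.2877


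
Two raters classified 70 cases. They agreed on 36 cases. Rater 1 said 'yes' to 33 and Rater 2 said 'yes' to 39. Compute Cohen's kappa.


P_o = 36/70 = 0.514286
P_e = (33*39 + 37*31) / 4900 = 0.496735
kappa = (P_o - P_e) / (1 - P_e)
kappa = (0.514286 - 0.496735) / (1 - 0.496735)
kappa = 0.0349

0.0349


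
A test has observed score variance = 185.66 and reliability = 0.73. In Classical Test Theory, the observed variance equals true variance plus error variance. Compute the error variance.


var_true = rxx * var_obs = 0.73 * 185.66 = 135.5318
var_error = var_obs - var_true
var_error = 185.66 - 135.5318
var_error = 50.1282

50.1282


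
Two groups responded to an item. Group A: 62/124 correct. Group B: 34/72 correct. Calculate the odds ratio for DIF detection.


Odds_A = 62/62 = 1.0
Odds_B = 34/38 = 0.8947
OR = Odds_A / Odds_B = 1.0 / 0.8947
Exactly, OR = (62 * 38) / (62 * 34) = 2356 / 2108
OR = 1.1176

1.1176


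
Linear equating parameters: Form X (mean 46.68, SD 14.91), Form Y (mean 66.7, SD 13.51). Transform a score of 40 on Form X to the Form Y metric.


slope = SD_Y / SD_X = 13.51 / 14.91 ~ 0.9061
intercept = mean_Y - slope * mean_X = 66.7 - (13.51 / 14.91) * 46.68 ~ 24.4031
Y = slope * X + intercept. To avoid rounding drift from the rounded slope/intercept, evaluate the equivalent form Y = mean_Y + SD_Y * (X - mean_X) / SD_X at full precision:
Y = 66.7 + 13.51 * (40 - 46.68) / 14.91
Y = 66.7 - 13.51 * 6.68 / 14.91
Y = 66.7 - 90.2468 / 14.91
Y = 66.7 - 6.0528
Y = 60.6472

60.6472


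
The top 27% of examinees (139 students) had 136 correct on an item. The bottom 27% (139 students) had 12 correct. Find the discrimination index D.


p_upper = 136/139 = 0.9784
p_lower = 12/139 = 0.0863
D = 0.9784 - 0.0863 = 0.8921

0.8921


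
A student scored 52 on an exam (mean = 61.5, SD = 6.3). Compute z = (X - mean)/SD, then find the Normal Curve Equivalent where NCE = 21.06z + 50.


z = (X - mean) / SD = (52 - 61.5) / 6.3
z = -9.5 / 6.3
z = -1.5079
NCE = NCE = 21.06z + 50
Carry z at full precision (z = -9.5 / 6.3) into the conversion:
NCE = 21.06 * (-9.5 / 6.3) + 50 = -200.07 / 6.3 + 50
NCE = -31.7571 + 50
NCE = 18.2429

18.2429


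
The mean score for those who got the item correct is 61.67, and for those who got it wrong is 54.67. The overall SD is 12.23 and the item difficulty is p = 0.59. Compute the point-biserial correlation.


q = 1 - p = 0.41
rpb = ((M1 - M0) / SD) * sqrt(p * q)
rpb = ((61.67 - 54.67) / 12.23) * sqrt(0.59 * 0.41)
rpb = 0.2815

0.2815


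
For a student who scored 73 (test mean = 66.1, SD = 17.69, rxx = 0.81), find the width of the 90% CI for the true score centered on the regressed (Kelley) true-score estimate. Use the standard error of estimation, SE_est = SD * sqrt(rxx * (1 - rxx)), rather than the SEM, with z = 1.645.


True score estimate = 0.81*73 + 0.19*66.1 = 71.689
SE_est = SD * sqrt(rxx * (1 - rxx)) = 17.69 * sqrt(0.81 * 0.19) = 17.69 * sqrt(0.1539) = 6.939803
CI = T_est +/- z * SE_est, so width = 2 * z * SE_est = 2 * 1.645 * 6.939803
Width = 22.832

22.832


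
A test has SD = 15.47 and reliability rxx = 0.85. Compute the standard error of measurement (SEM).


SEM = SD * sqrt(1 - rxx)
SEM = 15.47 * sqrt(1 - 0.85)
SEM = 15.47 * sqrt(0.15) = 15.47 * 0.387298
SEM = 5.9915

5.9915


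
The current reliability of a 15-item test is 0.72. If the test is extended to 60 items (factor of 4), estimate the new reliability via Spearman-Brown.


r_new = (n * rxx) / (1 + (n-1) * rxx)
r_new = (4 * 0.72) / (1 + 3 * 0.72)
r_new = 2.88 / 3.16
r_new = 0.9114

0.9114


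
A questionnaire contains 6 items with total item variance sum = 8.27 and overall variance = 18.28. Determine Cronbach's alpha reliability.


alpha = (k/(k-1)) * (1 - sum(si^2)/s_total^2)
= (6/5) * (1 - 8.27/18.28)
alpha = 0.6571

0.6571


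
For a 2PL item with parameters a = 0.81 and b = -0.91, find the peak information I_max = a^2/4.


For 2PL, max info at theta = b = -0.91
I_max = a^2 / 4 = 0.81^2 / 4
= 0.6561 / 4
I_max = 0.164

0.164


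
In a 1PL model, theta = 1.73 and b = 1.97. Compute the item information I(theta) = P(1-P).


P = 1/(1+exp(-(1.73-1.97))) = 0.4403
I = P*(1-P) = 0.4403 * 0.5597
I = 0.2464

0.2464


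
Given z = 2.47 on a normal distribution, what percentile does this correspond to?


CDF(z) = 0.5 * (1 + erf(z/sqrt(2)))
erf(1.7466) = 0.9865
CDF = 0.9932
Percentile rank = 0.9932 * 100 = 99.32

99.32


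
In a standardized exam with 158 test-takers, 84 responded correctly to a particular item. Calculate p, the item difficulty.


Item difficulty p = number correct / total examinees
p = 84 / 158
p = 0.5316

0.5316


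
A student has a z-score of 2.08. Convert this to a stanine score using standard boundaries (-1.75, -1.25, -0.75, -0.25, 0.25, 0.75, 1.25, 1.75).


Stanine boundaries: [-1.75, -1.25, -0.75, -0.25, 0.25, 0.75, 1.25, 1.75]
z = 2.08
Check each boundary:
  z >= -1.75 -> could be stanine 2
  z >= -1.25 -> could be stanine 3
  z >= -0.75 -> could be stanine 4
  z >= -0.25 -> could be stanine 5
  z >= 0.25 -> could be stanine 6
  z >= 0.75 -> could be stanine 7
  z >= 1.25 -> could be stanine 8
  z >= 1.75 -> could be stanine 9
Highest qualifying boundary gives stanine = 9

9


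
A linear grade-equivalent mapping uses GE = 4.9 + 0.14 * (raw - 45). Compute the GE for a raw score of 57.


raw - median = 57 - 45 = 12
slope * diff = 0.14 * 12 = 1.68
GE = 4.9 + 1.68
GE = 6.58

6.58


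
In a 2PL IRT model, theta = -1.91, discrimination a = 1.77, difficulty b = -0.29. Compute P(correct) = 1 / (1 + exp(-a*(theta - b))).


a*(theta - b) = 1.77 * (-1.91 - -0.29) = -2.8674
exp(--2.8674) = 17.5912
P = 1 / (1 + 17.5912)
P = 0.0538

0.0538


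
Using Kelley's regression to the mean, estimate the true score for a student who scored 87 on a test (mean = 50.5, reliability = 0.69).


T_est = rxx * X + (1 - rxx) * mean
T_est = 0.69 * 87 + 0.31 * 50.5
T_est = 60.03 + 15.655
T_est = 75.685

75.685


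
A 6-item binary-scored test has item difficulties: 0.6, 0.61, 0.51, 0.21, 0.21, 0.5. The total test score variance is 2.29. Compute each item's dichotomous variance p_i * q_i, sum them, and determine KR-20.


For each item, compute p_i * q_i:
  Item 1: 0.6 * 0.4 = 0.24
  Item 2: 0.61 * 0.39 = 0.2379
  Item 3: 0.51 * 0.49 = 0.2499
  Item 4: 0.21 * 0.79 = 0.1659
  Item 5: 0.21 * 0.79 = 0.1659
  Item 6: 0.5 * 0.5 = 0.25
Sum(p_i * q_i) = 0.24 + 0.2379 + 0.2499 + 0.1659 + 0.1659 + 0.25 = 1.3096
KR-20 = (k/(k-1)) * (1 - Sum(p_i*q_i) / Var_total)
= (6/5) * (1 - 1.3096/2.29)
= 1.2 * 0.4281
KR-20 = 0.5137

0.5137


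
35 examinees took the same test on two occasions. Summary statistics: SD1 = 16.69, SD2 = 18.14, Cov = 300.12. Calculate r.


r = cov(X,Y) / (SD_X * SD_Y)
r = 300.12 / (16.69 * 18.14)
r = 300.12 / 302.7566
r = 0.9913

0.9913


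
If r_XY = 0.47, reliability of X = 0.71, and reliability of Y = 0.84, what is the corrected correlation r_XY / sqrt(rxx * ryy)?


r_corrected = rxy / sqrt(rxx * ryy)
= 0.47 / sqrt(0.71 * 0.84)
= 0.47 / sqrt(0.5964)
= 0.47 / 0.772269
r_corrected = 0.6086

0.6086


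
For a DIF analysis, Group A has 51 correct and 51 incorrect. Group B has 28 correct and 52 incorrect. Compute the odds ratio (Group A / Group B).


Odds_A = 51/51 = 1.0
Odds_B = 28/52 = 0.5385
OR = Odds_A / Odds_B = 1.0 / 0.5385
Exactly, OR = (51 * 52) / (51 * 28) = 2652 / 1428
OR = 1.8571

1.8571


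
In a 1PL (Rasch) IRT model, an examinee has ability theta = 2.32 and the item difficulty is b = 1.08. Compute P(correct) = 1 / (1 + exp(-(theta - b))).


theta - b = 2.32 - 1.08 = 1.24
exp(-(theta - b)) = exp(-1.24) = 0.2894
P = 1 / (1 + 0.2894)
P = 0.7756

0.7756


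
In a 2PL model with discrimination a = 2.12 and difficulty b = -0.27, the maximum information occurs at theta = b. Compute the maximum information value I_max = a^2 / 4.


For 2PL, max info at theta = b = -0.27
I_max = a^2 / 4 = 2.12^2 / 4
= 4.4944 / 4
I_max = 1.1236

1.1236


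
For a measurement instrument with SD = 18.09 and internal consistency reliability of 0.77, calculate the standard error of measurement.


SEM = SD * sqrt(1 - rxx)
SEM = 18.09 * sqrt(1 - 0.77)
SEM = 18.09 * sqrt(0.23) = 18.09 * 0.479583
SEM = 8.6757

8.6757


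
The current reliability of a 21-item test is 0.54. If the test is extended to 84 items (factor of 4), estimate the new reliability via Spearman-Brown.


r_new = (n * rxx) / (1 + (n-1) * rxx)
r_new = (4 * 0.54) / (1 + 3 * 0.54)
r_new = 2.16 / 2.62
r_new = 0.8244

0.8244


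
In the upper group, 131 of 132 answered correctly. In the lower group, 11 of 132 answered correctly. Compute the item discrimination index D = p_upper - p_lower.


p_upper = 131/132 = 0.9924
p_lower = 11/132 = 0.0833
D = 0.9924 - 0.0833 = 0.9091

0.9091


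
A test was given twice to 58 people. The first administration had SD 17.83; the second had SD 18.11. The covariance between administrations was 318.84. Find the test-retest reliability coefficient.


r = cov(X,Y) / (SD_X * SD_Y)
r = 318.84 / (17.83 * 18.11)
r = 318.84 / 322.9013
r = 0.9874

0.9874


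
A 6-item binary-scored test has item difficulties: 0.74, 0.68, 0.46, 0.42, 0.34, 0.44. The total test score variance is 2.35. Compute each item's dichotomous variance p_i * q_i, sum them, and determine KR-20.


For each item, compute p_i * q_i:
  Item 1: 0.74 * 0.26 = 0.1924
  Item 2: 0.68 * 0.32 = 0.2176
  Item 3: 0.46 * 0.54 = 0.2484
  Item 4: 0.42 * 0.58 = 0.2436
  Item 5: 0.34 * 0.66 = 0.2244
  Item 6: 0.44 * 0.56 = 0.2464
Sum(p_i * q_i) = 0.1924 + 0.2176 + 0.2484 + 0.2436 + 0.2244 + 0.2464 = 1.3728
KR-20 = (k/(k-1)) * (1 - Sum(p_i*q_i) / Var_total)
= (6/5) * (1 - 1.3728/2.35)
= 1.2 * 0.4158
KR-20 = 0.499

0.499


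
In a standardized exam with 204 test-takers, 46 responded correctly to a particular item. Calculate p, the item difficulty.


Item difficulty p = number correct / total examinees
p = 46 / 204
p = 0.2255

0.2255


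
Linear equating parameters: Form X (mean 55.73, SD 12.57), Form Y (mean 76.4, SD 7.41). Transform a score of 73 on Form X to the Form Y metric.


slope = SD_Y / SD_X = 7.41 / 12.57 ~ 0.5895
intercept = mean_Y - slope * mean_X = 76.4 - (7.41 / 12.57) * 55.73 ~ 43.5472
Y = slope * X + intercept. To avoid rounding drift from the rounded slope/intercept, evaluate the equivalent form Y = mean_Y + SD_Y * (X - mean_X) / SD_X at full precision:
Y = 76.4 + 7.41 * (73 - 55.73) / 12.57
Y = 76.4 + 7.41 * 17.27 / 12.57
Y = 76.4 + 127.9707 / 12.57
Y = 76.4 + 10.1806
Y = 86.5806

86.5806


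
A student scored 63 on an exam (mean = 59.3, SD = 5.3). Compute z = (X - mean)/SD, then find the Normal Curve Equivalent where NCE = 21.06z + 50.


z = (X - mean) / SD = (63 - 59.3) / 5.3
z = 3.7 / 5.3
z = 0.6981
NCE = NCE = 21.06z + 50
Carry z at full precision (z = 3.7 / 5.3) into the conversion:
NCE = 21.06 * (3.7 / 5.3) + 50 = 77.922 / 5.3 + 50
NCE = 14.7023 + 50
NCE = 64.7023

64.7023


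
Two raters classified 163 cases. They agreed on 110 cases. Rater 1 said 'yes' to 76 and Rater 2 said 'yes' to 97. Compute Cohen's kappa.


P_o = 110/163 = 0.674847
P_e = (76*97 + 87*66) / 26569 = 0.493583
kappa = (P_o - P_e) / (1 - P_e)
kappa = (0.674847 - 0.493583) / (1 - 0.493583)
kappa = 0.3579

0.3579


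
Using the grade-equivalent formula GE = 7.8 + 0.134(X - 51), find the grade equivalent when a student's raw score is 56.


raw - median = 56 - 51 = 5
slope * diff = 0.134 * 5 = 0.67
GE = 7.8 + 0.67
GE = 8.47

8.47


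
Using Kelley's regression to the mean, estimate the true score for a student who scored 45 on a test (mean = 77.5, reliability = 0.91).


T_est = rxx * X + (1 - rxx) * mean
T_est = 0.91 * 45 + 0.09 * 77.5
T_est = 40.95 + 6.975
T_est = 47.925

47.925


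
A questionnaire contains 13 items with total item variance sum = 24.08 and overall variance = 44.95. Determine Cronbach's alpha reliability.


alpha = (k/(k-1)) * (1 - sum(si^2)/s_total^2)
= (13/12) * (1 - 24.08/44.95)
alpha = 0.503

0.503


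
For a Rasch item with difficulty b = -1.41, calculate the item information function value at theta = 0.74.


P = 1/(1+exp(-(0.74--1.41))) = 0.8957
I = P*(1-P) = 0.8957 * 0.1043
I = 0.0934

0.0934


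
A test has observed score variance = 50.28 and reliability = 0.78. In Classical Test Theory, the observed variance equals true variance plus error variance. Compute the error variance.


var_true = rxx * var_obs = 0.78 * 50.28 = 39.2184
var_error = var_obs - var_true
var_error = 50.28 - 39.2184
var_error = 11.0616

11.0616


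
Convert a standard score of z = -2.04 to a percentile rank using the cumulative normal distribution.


CDF(z) = 0.5 * (1 + erf(z/sqrt(2)))
erf(-1.4425) = -0.9586
CDF = 0.0207
Percentile rank = 0.0207 * 100 = 2.07

2.07


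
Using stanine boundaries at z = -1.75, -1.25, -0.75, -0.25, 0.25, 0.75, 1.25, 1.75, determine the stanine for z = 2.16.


Stanine boundaries: [-1.75, -1.25, -0.75, -0.25, 0.25, 0.75, 1.25, 1.75]
z = 2.16
Check each boundary:
  z >= -1.75 -> could be stanine 2
  z >= -1.25 -> could be stanine 3
  z >= -0.75 -> could be stanine 4
  z >= -0.25 -> could be stanine 5
  z >= 0.25 -> could be stanine 6
  z >= 0.75 -> could be stanine 7
  z >= 1.25 -> could be stanine 8
  z >= 1.75 -> could be stanine 9
Highest qualifying boundary gives stanine = 9

9


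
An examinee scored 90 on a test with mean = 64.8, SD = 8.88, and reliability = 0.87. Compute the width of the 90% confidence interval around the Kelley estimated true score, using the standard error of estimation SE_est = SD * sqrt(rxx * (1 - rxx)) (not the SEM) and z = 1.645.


True score estimate = 0.87*90 + 0.13*64.8 = 86.724
SE_est = SD * sqrt(rxx * (1 - rxx)) = 8.88 * sqrt(0.87 * 0.13) = 8.88 * sqrt(0.1131) = 2.986374
CI = T_est +/- z * SE_est, so width = 2 * z * SE_est = 2 * 1.645 * 2.986374
Width = 9.8252

9.8252


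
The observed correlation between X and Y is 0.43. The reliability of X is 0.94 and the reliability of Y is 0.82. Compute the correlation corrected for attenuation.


r_corrected = rxy / sqrt(rxx * ryy)
= 0.43 / sqrt(0.94 * 0.82)
= 0.43 / sqrt(0.7708)
= 0.43 / 0.877952
r_corrected = 0.4898

0.4898


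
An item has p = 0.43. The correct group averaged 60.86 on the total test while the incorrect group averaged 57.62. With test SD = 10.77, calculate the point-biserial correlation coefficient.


q = 1 - p = 0.57
rpb = ((M1 - M0) / SD) * sqrt(p * q)
rpb = ((60.86 - 57.62) / 10.77) * sqrt(0.43 * 0.57)
rpb = 0.1489

0.1489


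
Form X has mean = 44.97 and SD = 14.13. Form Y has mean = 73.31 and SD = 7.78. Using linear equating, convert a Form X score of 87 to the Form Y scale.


slope = SD_Y / SD_X = 7.78 / 14.13 ~ 0.5506
intercept = mean_Y - slope * mean_X = 73.31 - (7.78 / 14.13) * 44.97 ~ 48.5494
Y = slope * X + intercept. To avoid rounding drift from the rounded slope/intercept, evaluate the equivalent form Y = mean_Y + SD_Y * (X - mean_X) / SD_X at full precision:
Y = 73.31 + 7.78 * (87 - 44.97) / 14.13
Y = 73.31 + 7.78 * 42.03 / 14.13
Y = 73.31 + 326.9934 / 14.13
Y = 73.31 + 23.1418
Y = 96.4518

96.4518


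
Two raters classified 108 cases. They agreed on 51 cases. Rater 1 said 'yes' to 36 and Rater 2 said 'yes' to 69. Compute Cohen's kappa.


P_o = 51/108 = 0.472222
P_e = (36*69 + 72*39) / 11664 = 0.453704
kappa = (P_o - P_e) / (1 - P_e)
kappa = (0.472222 - 0.453704) / (1 - 0.453704)
kappa = 0.0339

0.0339


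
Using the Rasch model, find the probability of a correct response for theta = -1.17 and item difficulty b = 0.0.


theta - b = -1.17 - 0.0 = -1.17
exp(-(theta - b)) = exp(1.17) = 3.222
P = 1 / (1 + 3.222)
P = 0.2369

0.2369


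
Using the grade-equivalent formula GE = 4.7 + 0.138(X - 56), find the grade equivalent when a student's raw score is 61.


raw - median = 61 - 56 = 5
slope * diff = 0.138 * 5 = 0.69
GE = 4.7 + 0.69
GE = 5.39

5.39


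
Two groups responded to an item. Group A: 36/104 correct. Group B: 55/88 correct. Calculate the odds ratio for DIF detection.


Odds_A = 36/68 = 0.5294
Odds_B = 55/33 = 1.6667
OR = Odds_A / Odds_B = 0.5294 / 1.6667
Exactly, OR = (36 * 33) / (68 * 55) = 1188 / 3740
OR = 0.3176

0.3176


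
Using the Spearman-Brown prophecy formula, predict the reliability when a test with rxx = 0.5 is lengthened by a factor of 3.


r_new = (n * rxx) / (1 + (n-1) * rxx)
r_new = (3 * 0.5) / (1 + 2 * 0.5)
r_new = 1.5 / 2.0
r_new = 0.75

0.75


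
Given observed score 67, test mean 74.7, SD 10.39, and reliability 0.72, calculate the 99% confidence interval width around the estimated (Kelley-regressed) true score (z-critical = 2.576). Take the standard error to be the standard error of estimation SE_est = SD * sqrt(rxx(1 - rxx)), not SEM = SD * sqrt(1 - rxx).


True score estimate = 0.72*67 + 0.28*74.7 = 69.156
SE_est = SD * sqrt(rxx * (1 - rxx)) = 10.39 * sqrt(0.72 * 0.28) = 10.39 * sqrt(0.2016) = 4.665098
CI = T_est +/- z * SE_est, so width = 2 * z * SE_est = 2 * 2.576 * 4.665098
Width = 24.0346

24.0346


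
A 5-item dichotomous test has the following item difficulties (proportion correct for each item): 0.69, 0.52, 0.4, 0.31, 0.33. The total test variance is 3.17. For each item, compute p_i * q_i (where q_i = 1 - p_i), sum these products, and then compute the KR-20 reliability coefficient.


For each item, compute p_i * q_i:
  Item 1: 0.69 * 0.31 = 0.2139
  Item 2: 0.52 * 0.48 = 0.2496
  Item 3: 0.4 * 0.6 = 0.24
  Item 4: 0.31 * 0.69 = 0.2139
  Item 5: 0.33 * 0.67 = 0.2211
Sum(p_i * q_i) = 0.2139 + 0.2496 + 0.24 + 0.2139 + 0.2211 = 1.1385
KR-20 = (k/(k-1)) * (1 - Sum(p_i*q_i) / Var_total)
= (5/4) * (1 - 1.1385/3.17)
= 1.25 * 0.6409
KR-20 = 0.8011

0.8011


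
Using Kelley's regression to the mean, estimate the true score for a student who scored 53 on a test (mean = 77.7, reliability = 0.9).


T_est = rxx * X + (1 - rxx) * mean
T_est = 0.9 * 53 + 0.1 * 77.7
T_est = 47.7 + 7.77
T_est = 55.47

55.47


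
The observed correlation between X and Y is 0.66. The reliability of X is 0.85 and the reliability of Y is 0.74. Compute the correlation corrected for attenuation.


r_corrected = rxy / sqrt(rxx * ryy)
= 0.66 / sqrt(0.85 * 0.74)
= 0.66 / sqrt(0.629)
= 0.66 / 0.793095
r_corrected = 0.8322

0.8322


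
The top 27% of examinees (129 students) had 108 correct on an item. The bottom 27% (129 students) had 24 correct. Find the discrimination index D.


p_upper = 108/129 = 0.8372
p_lower = 24/129 = 0.186
D = 0.8372 - 0.186 = 0.6512

0.6512


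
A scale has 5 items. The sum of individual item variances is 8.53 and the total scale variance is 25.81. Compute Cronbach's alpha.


alpha = (k/(k-1)) * (1 - sum(si^2)/s_total^2)
= (5/4) * (1 - 8.53/25.81)
alpha = 0.8369

0.8369


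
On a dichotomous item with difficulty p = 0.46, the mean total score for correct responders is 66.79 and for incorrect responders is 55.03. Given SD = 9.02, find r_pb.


q = 1 - p = 0.54
rpb = ((M1 - M0) / SD) * sqrt(p * q)
rpb = ((66.79 - 55.03) / 9.02) * sqrt(0.46 * 0.54)
rpb = 0.6498

0.6498


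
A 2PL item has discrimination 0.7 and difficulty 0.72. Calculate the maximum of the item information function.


For 2PL, max info at theta = b = 0.72
I_max = a^2 / 4 = 0.7^2 / 4
= 0.49 / 4
I_max = 0.1225

0.1225


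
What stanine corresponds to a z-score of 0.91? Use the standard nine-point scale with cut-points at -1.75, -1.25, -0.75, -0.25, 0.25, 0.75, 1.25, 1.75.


Stanine boundaries: [-1.75, -1.25, -0.75, -0.25, 0.25, 0.75, 1.25, 1.75]
z = 0.91
Check each boundary:
  z >= -1.75 -> could be stanine 2
  z >= -1.25 -> could be stanine 3
  z >= -0.75 -> could be stanine 4
  z >= -0.25 -> could be stanine 5
  z >= 0.25 -> could be stanine 6
  z >= 0.75 -> could be stanine 7
  z < 1.25
  z < 1.75
Highest qualifying boundary gives stanine = 7

7


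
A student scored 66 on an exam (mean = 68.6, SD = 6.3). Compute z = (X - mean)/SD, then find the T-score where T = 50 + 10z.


z = (X - mean) / SD = (66 - 68.6) / 6.3
z = -2.6 / 6.3
z = -0.4127
T-score = T = 50 + 10z
Carry z at full precision (z = -2.6 / 6.3) into the conversion:
T-score = 50 + 10 * (-2.6 / 6.3) = 50 + -26 / 6.3
T-score = 50 + -4.127
T-score = 45.873

45.873


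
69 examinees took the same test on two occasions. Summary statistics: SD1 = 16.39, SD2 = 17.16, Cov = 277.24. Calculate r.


r = cov(X,Y) / (SD_X * SD_Y)
r = 277.24 / (16.39 * 17.16)
r = 277.24 / 281.2524
r = 0.9857

0.9857


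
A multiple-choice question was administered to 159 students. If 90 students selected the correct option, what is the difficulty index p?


Item difficulty p = number correct / total examinees
p = 90 / 159
p = 0.566

0.566


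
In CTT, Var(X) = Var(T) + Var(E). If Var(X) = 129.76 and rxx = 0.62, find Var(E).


var_true = rxx * var_obs = 0.62 * 129.76 = 80.4512
var_error = var_obs - var_true
var_error = 129.76 - 80.4512
var_error = 49.3088

49.3088


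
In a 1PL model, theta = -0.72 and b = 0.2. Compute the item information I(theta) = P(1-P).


P = 1/(1+exp(-(-0.72-0.2))) = 0.285
I = P*(1-P) = 0.285 * 0.715
I = 0.2038

0.2038


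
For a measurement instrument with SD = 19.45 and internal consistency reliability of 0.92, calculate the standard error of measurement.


SEM = SD * sqrt(1 - rxx)
SEM = 19.45 * sqrt(1 - 0.92)
SEM = 19.45 * sqrt(0.08) = 19.45 * 0.282843
SEM = 5.5013

5.5013
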